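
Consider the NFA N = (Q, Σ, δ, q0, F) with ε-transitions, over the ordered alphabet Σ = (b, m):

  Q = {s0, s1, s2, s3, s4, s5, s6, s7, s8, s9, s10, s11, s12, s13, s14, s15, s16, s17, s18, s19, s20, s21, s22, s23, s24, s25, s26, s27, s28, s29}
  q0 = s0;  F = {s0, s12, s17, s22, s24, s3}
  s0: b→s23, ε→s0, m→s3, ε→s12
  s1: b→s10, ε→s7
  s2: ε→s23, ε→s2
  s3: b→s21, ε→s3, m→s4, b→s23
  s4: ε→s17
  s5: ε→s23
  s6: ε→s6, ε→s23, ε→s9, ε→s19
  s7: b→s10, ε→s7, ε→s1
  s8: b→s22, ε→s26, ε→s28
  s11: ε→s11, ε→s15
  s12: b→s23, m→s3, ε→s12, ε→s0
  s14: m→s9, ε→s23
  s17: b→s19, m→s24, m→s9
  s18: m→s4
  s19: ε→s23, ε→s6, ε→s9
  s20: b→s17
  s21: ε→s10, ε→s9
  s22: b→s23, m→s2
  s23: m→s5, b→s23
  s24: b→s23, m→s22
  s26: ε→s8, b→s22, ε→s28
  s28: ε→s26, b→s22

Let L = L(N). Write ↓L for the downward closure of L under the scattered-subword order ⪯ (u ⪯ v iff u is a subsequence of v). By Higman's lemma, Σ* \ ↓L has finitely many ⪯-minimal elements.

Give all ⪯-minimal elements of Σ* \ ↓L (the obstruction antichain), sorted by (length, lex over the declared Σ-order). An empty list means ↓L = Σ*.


A = [b, mmmmm].

|Q|=30, |F|=6, |δ|=53 (29 ε).
min D↑ (6 st, q0=0, F={1}): 0:b→1,m→2 1:b→1,m→1 2:b→1,m→3 3:b→1,m→4 4:b→1,m→5 5:b→1,m→1 (ε-aug+det+¬).
'b': run [15, 7] end={s10,s19,s21,s23,s5,s6,s9} ∉↓L; 1/1 del acc.
'mmmmm': N↓-sim [15, 13, 10, 6, 4, 3] end={s2,s23,s5} — reject; 5/5 single-dels accept.
2 obstructions.


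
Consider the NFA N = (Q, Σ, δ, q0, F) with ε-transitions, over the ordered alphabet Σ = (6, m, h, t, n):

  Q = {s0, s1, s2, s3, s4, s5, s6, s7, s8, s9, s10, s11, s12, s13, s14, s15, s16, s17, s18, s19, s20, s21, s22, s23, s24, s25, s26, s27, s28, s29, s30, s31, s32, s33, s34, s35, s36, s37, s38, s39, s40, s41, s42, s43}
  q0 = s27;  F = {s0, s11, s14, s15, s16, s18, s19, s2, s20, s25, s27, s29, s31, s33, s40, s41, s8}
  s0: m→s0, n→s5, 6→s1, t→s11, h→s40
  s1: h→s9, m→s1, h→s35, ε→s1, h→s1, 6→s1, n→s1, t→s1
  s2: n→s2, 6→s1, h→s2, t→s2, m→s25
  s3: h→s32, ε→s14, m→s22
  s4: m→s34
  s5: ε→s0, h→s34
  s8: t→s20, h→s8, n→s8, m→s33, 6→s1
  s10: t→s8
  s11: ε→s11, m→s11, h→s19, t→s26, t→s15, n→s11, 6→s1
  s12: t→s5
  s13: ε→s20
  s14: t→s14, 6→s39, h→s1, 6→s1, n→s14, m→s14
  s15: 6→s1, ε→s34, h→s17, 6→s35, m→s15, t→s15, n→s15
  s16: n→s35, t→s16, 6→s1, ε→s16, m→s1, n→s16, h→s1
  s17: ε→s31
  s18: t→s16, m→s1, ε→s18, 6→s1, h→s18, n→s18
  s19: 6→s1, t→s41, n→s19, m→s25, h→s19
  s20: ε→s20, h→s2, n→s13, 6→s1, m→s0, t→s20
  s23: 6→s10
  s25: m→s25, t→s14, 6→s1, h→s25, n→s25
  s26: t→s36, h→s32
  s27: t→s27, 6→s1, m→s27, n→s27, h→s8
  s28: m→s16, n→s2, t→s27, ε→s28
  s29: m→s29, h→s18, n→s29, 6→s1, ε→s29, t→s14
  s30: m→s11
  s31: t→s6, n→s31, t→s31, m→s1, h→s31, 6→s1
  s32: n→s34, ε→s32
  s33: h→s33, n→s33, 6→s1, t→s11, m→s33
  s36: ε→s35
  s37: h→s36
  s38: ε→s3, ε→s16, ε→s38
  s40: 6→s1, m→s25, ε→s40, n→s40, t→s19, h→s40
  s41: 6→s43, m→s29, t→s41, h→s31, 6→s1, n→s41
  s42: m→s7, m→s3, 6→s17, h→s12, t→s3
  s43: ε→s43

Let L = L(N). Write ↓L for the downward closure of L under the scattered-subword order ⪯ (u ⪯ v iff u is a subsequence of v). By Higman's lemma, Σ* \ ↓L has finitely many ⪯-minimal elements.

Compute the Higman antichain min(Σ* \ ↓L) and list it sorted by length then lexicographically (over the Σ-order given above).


|Q|=44, |F|=17, |δ|=137 (19 ε).
min D↑ (18 st, q0=0, F={1}): 0:6→1,m→0,h→2,t→0,n→0 1:6→1,m→1,h→1,t→1,n→1 2:6→1,m→3,h→2,t→4,n→2 3:6→1,m→3,h→3,t→5,n→3 4:6→1,m→6,h→7,t→4,n→4 5:6→1,m→5,h→8,t→9,n→5 6:6→1,m→6,h→10,t→5,n→6 7:6→1,m→11,h→7,t→7,n→7 8:6→1,m→11,h→8,t→12,n→8 9:6→1,m→9,h→13,t→9,n→9 10:6→1,m→11,h→10,t→8,n→10 11:6→1,m→11,h→11,t→14,n→11 12:6→1,m→15,h→13,t→12,n→12 13:6→1,m→1,h→13,t→13,n→13 14:6→1,m→14,h→1,t→14,n→14 15:6→1,m→15,h→16,t→14,n→15 16:6→1,m→1,h→16,t→17,n→16 17:6→1,m→1,h→1,t→17,n→17 (ε-aug+det+¬).
'6': |S_i|=[30, 5] end={s1,s35,s39,s43,s9} rej; 1/1 single-dels accept.
'hmtthm': |S_i|=[30, 29, 25, 21, 18, 10, 3] end={s1,s35,s9} rej; 6/6 del acc.
'hthmth': |S_i|=[30, 29, 27, 19, 9, 6, 3] end={s1,s35,s9} rej; 6/6 del acc.
3 minimals (antichain).

min(Σ*\↓L) = [6, hmtthm, hthmth].


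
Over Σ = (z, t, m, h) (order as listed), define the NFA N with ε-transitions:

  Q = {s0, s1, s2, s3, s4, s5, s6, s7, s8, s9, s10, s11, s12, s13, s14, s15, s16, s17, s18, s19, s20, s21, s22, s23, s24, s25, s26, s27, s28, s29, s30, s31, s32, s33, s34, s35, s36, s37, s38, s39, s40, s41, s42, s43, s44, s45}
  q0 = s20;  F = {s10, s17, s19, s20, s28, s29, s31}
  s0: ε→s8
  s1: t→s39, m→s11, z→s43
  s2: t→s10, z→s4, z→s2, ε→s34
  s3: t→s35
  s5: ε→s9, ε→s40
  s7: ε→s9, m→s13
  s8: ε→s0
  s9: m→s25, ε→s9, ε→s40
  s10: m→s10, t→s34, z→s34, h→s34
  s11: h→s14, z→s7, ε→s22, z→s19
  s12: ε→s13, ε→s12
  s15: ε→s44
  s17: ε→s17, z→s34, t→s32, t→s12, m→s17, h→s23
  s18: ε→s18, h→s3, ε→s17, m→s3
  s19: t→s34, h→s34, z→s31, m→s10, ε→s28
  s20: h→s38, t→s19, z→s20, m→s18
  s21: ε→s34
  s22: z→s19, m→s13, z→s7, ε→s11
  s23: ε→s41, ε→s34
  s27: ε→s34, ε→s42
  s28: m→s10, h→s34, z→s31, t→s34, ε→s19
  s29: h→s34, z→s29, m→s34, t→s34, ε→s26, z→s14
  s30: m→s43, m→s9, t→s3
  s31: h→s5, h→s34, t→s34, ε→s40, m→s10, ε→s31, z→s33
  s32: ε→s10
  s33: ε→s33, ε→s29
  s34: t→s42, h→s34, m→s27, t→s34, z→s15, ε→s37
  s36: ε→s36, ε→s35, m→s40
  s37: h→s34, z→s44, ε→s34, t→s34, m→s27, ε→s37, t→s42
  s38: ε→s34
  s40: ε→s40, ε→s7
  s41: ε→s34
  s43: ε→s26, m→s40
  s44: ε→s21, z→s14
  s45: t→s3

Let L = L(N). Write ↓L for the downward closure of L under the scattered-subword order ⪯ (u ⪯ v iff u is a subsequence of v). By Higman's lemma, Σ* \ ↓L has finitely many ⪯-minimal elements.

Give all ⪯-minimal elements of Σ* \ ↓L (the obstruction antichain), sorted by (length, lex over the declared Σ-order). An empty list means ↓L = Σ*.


|Q|=46, |F|=7, |δ|=105 (40 ε).
min D↑ (7 st, q0=0, F={3}): 0:z→0,t→1,m→2,h→3 1:z→4,t→3,m→5,h→3 2:z→3,t→5,m→2,h→3 3:z→3,t→3,m→3,h→3 4:z→6,t→3,m→5,h→3 5:z→3,t→3,m→5,h→3 6:z→6,t→3,m→3,h→3 (ε-aug+det+¬).
'h': |S_i|=[31, 19] end={s13,s14,s15,s21,s23,s25,s27,s3,s34,s35,s37,s38,…} rej; 1/1 single-dels accept.
'tt': run [31, 24, 8] end={s14,s15,s21,s27,s34,s37,s42,s44} — reject; 2/2 single-dels accept.
'mz': N↓-sim [31, 19, 8] end={s14,s15,s21,s27,s34,s37,s42,s44} ∉↓L; 2/2 del acc.
'tzzm': N↓-sim [31, 24, 19, 11, 8] end={s14,s15,s21,s27,s34,s37,s42,s44} ∉↓L; 4/4 deletions ∈↓L.
4 minimals (antichain).

min(Σ*\↓L) = [h, tt, mz, tzzm].


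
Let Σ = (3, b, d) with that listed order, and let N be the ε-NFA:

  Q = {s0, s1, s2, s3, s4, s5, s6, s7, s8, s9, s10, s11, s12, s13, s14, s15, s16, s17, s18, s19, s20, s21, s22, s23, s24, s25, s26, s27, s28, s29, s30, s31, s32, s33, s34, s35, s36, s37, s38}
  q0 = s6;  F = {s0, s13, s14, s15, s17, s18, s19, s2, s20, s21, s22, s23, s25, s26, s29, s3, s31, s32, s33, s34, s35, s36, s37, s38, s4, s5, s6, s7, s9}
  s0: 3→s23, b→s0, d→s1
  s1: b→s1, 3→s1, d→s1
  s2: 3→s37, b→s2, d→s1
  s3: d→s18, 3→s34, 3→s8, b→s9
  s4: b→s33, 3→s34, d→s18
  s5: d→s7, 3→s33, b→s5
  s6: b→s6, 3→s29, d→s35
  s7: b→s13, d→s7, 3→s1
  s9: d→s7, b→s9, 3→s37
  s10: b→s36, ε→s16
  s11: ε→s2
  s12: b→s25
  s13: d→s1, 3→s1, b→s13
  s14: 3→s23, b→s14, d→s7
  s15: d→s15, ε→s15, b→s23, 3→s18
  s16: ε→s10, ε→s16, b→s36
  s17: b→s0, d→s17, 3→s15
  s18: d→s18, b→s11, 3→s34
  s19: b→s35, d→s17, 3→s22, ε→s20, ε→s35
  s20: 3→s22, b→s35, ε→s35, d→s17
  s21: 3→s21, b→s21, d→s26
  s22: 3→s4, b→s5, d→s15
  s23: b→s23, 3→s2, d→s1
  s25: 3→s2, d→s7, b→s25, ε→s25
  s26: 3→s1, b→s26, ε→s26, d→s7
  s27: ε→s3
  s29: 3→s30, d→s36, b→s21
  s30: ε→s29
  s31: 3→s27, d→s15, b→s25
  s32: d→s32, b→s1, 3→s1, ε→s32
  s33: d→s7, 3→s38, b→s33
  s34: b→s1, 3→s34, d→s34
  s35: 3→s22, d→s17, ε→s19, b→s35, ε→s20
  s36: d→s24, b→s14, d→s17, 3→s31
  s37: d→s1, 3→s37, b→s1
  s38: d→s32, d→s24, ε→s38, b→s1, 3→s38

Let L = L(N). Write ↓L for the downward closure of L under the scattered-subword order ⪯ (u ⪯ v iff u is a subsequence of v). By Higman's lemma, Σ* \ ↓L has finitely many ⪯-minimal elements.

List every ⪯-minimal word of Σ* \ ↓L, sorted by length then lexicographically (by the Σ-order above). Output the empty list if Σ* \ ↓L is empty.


|Q|=39, |F|=29, |δ|=112 (16 ε).
min D↑ (28 st, q0=0, F={14}): 0:3→1,b→0,d→2 1:3→1,b→3,d→4 2:3→5,b→2,d→6 3:3→3,b→3,d→7 4:3→8,b→9,d→6 5:3→10,b→11,d→12 6:3→12,b→13,d→6 7:3→14,b→7,d→15 8:3→16,b→17,d→12 9:3→18,b→9,d→15 10:3→19,b→20,d→21 11:3→20,b→11,d→15 12:3→21,b→18,d→12 13:3→18,b→13,d→14 14:3→14,b→14,d→14 15:3→14,b→22,d→15 16:3→19,b→23,d→21 17:3→24,b→17,d→15 18:3→24,b→18,d→14 19:3→19,b→14,d→19 20:3→25,b→20,d→15 21:3→19,b→24,d→21 22:3→14,b→22,d→14 23:3→26,b→23,d→15 24:3→26,b→24,d→14 25:3→25,b→14,d→27 26:3→26,b→14,d→14 27:3→14,b→14,d→27 (ε-aug+det+¬).
'3bd3': N↓-sim [35, 31, 18, 6, 1] end={s1} rej; 4/4 deletions ∈↓L.
'ddbd': N↓-sim [35, 31, 14, 7, 1] end={s1} ∉↓L; 4/4 deletions ∈↓L.
'3db3d': |S_i|=[35, 31, 23, 12, 4, 1] end={s1} ∉↓L; 5/5 del acc.
'd333b': run [35, 31, 23, 17, 7, 1] end={s1} rej; 5/5 del acc.
4 words, ⪯-incomp.

min(Σ*\↓L) = [3bd3, ddbd, 3db3d, d333b].


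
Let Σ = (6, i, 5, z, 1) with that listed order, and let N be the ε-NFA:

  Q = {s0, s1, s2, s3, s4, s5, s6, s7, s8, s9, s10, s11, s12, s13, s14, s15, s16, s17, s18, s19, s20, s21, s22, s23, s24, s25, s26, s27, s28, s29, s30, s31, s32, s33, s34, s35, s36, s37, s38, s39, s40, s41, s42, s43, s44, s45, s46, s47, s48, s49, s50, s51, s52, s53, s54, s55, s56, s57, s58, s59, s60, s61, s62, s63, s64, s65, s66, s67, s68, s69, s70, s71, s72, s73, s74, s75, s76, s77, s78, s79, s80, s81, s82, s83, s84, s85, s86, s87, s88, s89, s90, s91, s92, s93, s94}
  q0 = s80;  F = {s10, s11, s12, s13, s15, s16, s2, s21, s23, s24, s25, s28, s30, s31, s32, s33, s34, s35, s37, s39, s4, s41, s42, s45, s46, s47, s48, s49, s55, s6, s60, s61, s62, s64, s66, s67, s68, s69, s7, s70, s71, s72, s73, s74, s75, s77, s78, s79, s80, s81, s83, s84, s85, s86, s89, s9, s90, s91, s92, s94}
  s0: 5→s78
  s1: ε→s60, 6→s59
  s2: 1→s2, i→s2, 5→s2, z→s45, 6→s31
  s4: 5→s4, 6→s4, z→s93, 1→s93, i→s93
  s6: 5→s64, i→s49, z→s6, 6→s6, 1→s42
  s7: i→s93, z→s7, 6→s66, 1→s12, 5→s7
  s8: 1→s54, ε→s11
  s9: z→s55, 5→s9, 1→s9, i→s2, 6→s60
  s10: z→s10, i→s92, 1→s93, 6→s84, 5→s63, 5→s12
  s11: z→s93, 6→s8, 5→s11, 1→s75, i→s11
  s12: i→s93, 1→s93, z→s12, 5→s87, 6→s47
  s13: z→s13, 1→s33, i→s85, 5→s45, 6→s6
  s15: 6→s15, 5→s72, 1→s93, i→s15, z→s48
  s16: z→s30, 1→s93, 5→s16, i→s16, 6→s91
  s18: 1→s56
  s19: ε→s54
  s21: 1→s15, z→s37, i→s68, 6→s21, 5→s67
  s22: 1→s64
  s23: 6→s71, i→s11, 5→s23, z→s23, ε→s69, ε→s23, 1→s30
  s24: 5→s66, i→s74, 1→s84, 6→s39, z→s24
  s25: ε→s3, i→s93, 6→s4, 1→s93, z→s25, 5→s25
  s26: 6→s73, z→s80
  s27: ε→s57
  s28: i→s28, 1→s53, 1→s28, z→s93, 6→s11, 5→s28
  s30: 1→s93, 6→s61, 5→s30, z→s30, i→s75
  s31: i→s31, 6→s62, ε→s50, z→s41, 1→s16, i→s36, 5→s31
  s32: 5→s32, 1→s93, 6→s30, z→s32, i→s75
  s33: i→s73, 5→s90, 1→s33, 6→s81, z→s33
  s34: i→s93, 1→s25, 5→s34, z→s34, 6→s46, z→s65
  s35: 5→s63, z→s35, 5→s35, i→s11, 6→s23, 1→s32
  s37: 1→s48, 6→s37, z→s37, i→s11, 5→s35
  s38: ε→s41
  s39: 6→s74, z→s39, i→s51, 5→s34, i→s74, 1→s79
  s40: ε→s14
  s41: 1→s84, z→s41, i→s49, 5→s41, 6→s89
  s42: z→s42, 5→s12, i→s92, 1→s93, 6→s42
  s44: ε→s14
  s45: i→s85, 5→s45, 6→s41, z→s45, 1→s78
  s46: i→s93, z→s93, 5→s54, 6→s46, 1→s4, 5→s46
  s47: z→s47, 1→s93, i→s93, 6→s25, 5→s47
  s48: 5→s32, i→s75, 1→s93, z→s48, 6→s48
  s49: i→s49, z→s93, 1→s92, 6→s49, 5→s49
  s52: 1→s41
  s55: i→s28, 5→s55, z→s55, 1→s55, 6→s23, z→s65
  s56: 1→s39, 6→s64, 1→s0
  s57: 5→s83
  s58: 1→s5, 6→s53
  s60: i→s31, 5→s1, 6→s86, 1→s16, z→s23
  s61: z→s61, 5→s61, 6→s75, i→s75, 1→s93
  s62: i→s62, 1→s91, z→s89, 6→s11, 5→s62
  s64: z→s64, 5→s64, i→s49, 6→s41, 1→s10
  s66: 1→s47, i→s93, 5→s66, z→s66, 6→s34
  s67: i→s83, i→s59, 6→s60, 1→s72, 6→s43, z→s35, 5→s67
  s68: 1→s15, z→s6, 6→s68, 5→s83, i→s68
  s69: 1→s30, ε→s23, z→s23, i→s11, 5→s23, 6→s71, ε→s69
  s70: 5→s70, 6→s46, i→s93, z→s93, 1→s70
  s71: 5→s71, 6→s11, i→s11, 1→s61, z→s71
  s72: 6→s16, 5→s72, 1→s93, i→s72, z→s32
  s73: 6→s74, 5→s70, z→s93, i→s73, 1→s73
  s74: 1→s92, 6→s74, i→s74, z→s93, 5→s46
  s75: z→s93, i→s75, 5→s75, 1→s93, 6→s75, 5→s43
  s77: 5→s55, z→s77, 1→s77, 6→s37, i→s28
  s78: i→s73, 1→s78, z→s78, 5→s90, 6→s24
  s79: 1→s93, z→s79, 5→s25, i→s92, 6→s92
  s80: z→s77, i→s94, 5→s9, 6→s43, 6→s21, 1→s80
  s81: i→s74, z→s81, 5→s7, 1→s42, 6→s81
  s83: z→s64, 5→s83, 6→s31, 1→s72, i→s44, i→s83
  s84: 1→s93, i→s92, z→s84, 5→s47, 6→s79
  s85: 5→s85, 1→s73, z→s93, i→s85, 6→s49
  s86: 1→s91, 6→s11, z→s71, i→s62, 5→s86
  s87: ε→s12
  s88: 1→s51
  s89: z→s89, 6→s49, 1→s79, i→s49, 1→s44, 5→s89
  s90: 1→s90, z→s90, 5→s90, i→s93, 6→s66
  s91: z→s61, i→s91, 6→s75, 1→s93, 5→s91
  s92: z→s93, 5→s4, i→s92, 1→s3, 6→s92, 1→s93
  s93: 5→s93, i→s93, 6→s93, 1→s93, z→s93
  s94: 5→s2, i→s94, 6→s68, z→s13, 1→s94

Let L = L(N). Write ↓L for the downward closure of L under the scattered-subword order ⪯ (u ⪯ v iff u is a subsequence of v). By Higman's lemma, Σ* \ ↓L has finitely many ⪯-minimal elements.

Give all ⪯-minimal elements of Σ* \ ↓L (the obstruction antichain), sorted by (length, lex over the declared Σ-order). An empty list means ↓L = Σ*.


A = [611, ziz, iz15i, 5666z].

|Q|=95, |F|=60, |δ|=349 (14 ε).
min D↑ (60 st, q0=0, F={20}): 0:6→1,i→2,5→3,z→4,1→0 1:6→1,i→5,5→6,z→7,1→8 2:6→5,i→2,5→9,z→10,1→2 3:6→11,i→9,5→3,z→12,1→3 4:6→7,i→13,5→12,z→4,1→4 5:6→5,i→5,5→14,z→15,1→8 6:6→11,i→14,5→6,z→16,1→17 7:6→7,i→18,5→16,z→7,1→19 8:6→8,i→8,5→17,z→19,1→20 9:6→21,i→9,5→9,z→22,1→9 10:6→15,i→23,5→22,z→10,1→24 11:6→25,i→21,5→11,z→26,1→27 12:6→26,i→13,5→12,z→12,1→12 13:6→18,i→13,5→13,z→20,1→13 14:6→21,i→14,5→14,z→28,1→17 15:6→15,i→29,5→28,z→15,1→30 16:6→26,i→18,5→16,z→16,1→31 17:6→27,i→17,5→17,z→31,1→20 18:6→18,i→18,5→18,z→20,1→32 19:6→19,i→32,5→31,z→19,1→20 20:6→20,i→20,5→20,z→20,1→20 21:6→33,i→21,5→21,z→34,1→27 22:6→34,i→23,5→22,z→22,1→35 23:6→29,i→23,5→23,z→20,1→36 24:6→37,i→36,5→38,z→24,1→24 25:6→18,i→33,5→25,z→39,1→40 26:6→39,i→18,5→26,z→26,1→41 27:6→40,i→27,5→27,z→41,1→20 28:6→34,i→29,5→28,z→28,1→42 29:6→29,i→29,5→29,z→20,1→43 30:6→30,i→43,5→44,z→30,1→20 31:6→41,i→32,5→31,z→31,1→20 32:6→32,i→32,5→32,z→20,1→20 33:6→18,i→33,5→33,z→45,1→40 34:6→45,i→29,5→34,z→34,1→46 35:6→47,i→36,5→38,z→35,1→35 36:6→48,i→36,5→49,z→20,1→36 37:6→37,i→48,5→50,z→37,1→30 38:6→51,i→20,5→38,z→38,1→38 39:6→18,i→18,5→39,z→39,1→52 40:6→32,i→40,5→40,z→52,1→20 41:6→52,i→32,5→41,z→41,1→20 42:6→46,i→43,5→44,z→42,1→20 43:6→43,i→43,5→53,z→20,1→20 44:6→54,i→20,5→44,z→44,1→20 45:6→29,i→29,5→45,z→45,1→55 46:6→55,i→43,5→54,z→46,1→20 47:6→56,i→48,5→51,z→47,1→46 48:6→48,i→48,5→57,z→20,1→43 49:6→57,i→20,5→49,z→20,1→49 50:6→51,i→20,5→50,z→50,1→44 51:6→58,i→20,5→51,z→51,1→54 52:6→32,i→32,5→52,z→52,1→20 53:6→53,i→20,5→53,z→20,1→20 54:6→59,i→20,5→54,z→54,1→20 55:6→43,i→43,5→59,z→55,1→20 56:6→48,i→48,5→58,z→56,1→55 57:6→57,i→20,5→57,z→20,1→53 58:6→57,i→20,5→58,z→58,1→59 59:6→53,i→20,5→59,z→59,1→20 [Hopcroft].
'611': |S_i|=[76, 60, 26, 2] end={s3,s93} ∉↓L; 3/3 single-dels accept.
'ziz': run [76, 56, 18, 1] end={s93} — reject; 3/3 single-dels accept.
'iz15i': |S_i|=[76, 62, 45, 31, 16, 1] end={s93} rej; 5/5 del acc.
'5666z': run [76, 63, 41, 27, 12, 1] end={s93} rej; 5/5 deletions ∈↓L.
4 obstructions.


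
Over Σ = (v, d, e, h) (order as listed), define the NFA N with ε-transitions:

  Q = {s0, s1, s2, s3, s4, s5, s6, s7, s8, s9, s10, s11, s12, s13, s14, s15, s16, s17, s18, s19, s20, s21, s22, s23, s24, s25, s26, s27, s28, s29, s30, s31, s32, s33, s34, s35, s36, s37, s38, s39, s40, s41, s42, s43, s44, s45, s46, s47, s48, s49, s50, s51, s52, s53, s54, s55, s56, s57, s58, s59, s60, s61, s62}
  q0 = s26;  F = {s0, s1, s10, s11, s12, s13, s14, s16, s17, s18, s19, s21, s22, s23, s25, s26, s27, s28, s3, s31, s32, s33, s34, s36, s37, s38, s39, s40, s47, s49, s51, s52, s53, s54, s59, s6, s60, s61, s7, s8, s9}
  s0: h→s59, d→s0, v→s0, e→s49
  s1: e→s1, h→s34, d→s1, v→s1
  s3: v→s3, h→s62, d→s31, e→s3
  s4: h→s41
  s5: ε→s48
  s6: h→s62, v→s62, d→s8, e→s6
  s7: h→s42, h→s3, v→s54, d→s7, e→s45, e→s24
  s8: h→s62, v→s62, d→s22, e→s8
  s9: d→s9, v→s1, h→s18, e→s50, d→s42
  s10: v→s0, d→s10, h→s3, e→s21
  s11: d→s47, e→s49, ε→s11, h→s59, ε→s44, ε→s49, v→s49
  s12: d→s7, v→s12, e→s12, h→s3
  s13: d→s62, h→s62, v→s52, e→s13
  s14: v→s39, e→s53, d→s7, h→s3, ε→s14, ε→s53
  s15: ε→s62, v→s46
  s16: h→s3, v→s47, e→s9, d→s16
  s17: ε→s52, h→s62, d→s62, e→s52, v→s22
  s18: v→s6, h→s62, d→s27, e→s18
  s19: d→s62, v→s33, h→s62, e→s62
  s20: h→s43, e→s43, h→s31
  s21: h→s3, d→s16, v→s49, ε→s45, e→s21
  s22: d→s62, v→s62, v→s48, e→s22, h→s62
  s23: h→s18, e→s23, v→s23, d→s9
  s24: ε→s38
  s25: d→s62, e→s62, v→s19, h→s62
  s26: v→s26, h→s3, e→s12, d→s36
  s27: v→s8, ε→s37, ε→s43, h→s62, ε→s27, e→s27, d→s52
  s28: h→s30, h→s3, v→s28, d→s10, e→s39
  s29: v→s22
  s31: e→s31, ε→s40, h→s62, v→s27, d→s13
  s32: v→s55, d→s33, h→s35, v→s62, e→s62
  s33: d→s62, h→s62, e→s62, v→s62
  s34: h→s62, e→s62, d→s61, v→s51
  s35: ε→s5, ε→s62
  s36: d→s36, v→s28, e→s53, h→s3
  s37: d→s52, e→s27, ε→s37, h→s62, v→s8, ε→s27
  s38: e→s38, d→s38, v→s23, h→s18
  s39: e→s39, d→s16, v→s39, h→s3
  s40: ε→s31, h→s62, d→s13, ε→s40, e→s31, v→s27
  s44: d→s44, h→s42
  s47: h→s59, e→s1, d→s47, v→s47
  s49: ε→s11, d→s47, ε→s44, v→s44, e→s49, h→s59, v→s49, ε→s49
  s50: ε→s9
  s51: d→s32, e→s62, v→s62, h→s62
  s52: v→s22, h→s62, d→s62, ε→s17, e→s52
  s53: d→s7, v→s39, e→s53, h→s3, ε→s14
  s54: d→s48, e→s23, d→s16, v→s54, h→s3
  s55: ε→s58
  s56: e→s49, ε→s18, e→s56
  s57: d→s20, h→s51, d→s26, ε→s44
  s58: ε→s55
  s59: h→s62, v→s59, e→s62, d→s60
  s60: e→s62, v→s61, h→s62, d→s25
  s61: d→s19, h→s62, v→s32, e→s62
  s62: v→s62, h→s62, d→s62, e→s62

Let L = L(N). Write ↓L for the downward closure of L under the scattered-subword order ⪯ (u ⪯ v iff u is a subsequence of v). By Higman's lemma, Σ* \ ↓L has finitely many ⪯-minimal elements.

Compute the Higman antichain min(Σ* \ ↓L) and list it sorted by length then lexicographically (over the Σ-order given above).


min(Σ*\↓L) = [hh, hddd, hdvvv, dvdvhe, edehvv].

|Q|=63, |F|=41, |δ|=219 (30 ε).
min D↑ (37 st, q0=0, F={8}): 0:v→0,d→1,e→2,h→3 1:v→4,d→1,e→5,h→3 2:v→2,d→6,e→2,h→3 3:v→3,d→7,e→3,h→8 4:v→4,d→9,e→10,h→3 5:v→10,d→6,e→5,h→3 6:v→11,d→6,e→12,h→3 7:v→13,d→14,e→7,h→8 8:v→8,d→8,e→8,h→8 9:v→15,d→9,e→16,h→3 10:v→10,d→17,e→10,h→3 11:v→11,d→17,e→18,h→3 12:v→18,d→12,e→12,h→19 13:v→20,d→21,e→13,h→8 14:v→21,d→8,e→14,h→8 15:v→15,d→15,e→22,h→23 16:v→22,d→17,e→16,h→3 17:v→24,d→17,e→25,h→3 18:v→18,d→25,e→18,h→19 19:v→26,d→13,e→19,h→8 20:v→8,d→27,e→20,h→8 21:v→27,d→8,e→21,h→8 22:v→22,d→24,e→22,h→23 23:v→23,d→28,e→8,h→8 24:v→24,d→24,e→29,h→23 25:v→29,d→25,e→25,h→19 26:v→8,d→20,e→26,h→8 27:v→8,d→8,e→27,h→8 28:v→30,d→31,e→8,h→8 29:v→29,d→29,e→29,h→32 30:v→33,d→34,e→8,h→8 31:v→34,d→8,e→8,h→8 32:v→35,d→30,e→8,h→8 33:v→8,d→36,e→8,h→8 34:v→36,d→8,e→8,h→8 35:v→8,d→33,e→8,h→8 36:v→8,d→8,e→8,h→8.
'hh': N↓-sim [54, 30, 4] end={s35,s48,s5,s62} rej; 2/2 del acc.
'hddd': N↓-sim [54, 30, 22, 9, 1] end={s62} rej; 4/4 deletions ∈↓L.
'hdvvv': |S_i|=[54, 30, 22, 17, 10, 4] end={s48,s55,s58,s62} ∉↓L; 5/5 single-dels accept.
'dvdvhe': run [54, 52, 46, 41, 34, 16, 1] end={s62} — reject; 6/6 del acc.
'edehvv': N↓-sim [54, 48, 41, 33, 21, 12, 4] end={s48,s55,s58,s62} ∉↓L; 6/6 deletions ∈↓L.
5 words, ⪯-incomp.


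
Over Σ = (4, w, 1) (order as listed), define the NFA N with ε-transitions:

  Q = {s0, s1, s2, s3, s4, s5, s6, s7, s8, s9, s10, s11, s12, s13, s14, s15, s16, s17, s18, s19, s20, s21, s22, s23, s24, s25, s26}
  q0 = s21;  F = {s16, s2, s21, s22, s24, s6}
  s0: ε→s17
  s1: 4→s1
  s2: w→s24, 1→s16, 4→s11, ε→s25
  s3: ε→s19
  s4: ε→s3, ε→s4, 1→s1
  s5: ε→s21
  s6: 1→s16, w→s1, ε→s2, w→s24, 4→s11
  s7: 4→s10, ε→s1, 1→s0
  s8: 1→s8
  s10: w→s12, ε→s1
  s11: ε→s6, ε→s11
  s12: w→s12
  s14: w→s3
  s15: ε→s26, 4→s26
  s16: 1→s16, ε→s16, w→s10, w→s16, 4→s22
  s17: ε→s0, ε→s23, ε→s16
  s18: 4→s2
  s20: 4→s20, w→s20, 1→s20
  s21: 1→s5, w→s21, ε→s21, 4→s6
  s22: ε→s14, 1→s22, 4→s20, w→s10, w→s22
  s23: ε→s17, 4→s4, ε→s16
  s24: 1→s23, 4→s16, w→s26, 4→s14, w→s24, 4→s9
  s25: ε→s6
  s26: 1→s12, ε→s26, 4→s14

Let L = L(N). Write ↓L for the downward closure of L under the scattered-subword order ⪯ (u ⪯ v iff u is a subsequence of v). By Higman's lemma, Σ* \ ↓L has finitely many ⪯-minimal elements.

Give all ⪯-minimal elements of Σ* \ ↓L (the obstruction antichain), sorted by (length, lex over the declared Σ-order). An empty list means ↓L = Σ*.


A = [4144, 4w444].

|Q|=27, |F|=6, |δ|=62 (22 ε).
min D↑ (6 st, q0=0, F={5}): 0:4→1,w→0,1→0 1:4→1,w→2,1→3 2:4→3,w→2,1→3 3:4→4,w→3,1→3 4:4→5,w→4,1→4 5:4→5,w→5,1→5.
'4144': run [22, 20, 13, 9, 2] end={s1,s20} ∉↓L; 4/4 single-dels accept.
'4w444': run [22, 20, 16, 11, 8, 2] end={s1,s20} — reject; 5/5 deletions ∈↓L.
2 minimals (antichain).


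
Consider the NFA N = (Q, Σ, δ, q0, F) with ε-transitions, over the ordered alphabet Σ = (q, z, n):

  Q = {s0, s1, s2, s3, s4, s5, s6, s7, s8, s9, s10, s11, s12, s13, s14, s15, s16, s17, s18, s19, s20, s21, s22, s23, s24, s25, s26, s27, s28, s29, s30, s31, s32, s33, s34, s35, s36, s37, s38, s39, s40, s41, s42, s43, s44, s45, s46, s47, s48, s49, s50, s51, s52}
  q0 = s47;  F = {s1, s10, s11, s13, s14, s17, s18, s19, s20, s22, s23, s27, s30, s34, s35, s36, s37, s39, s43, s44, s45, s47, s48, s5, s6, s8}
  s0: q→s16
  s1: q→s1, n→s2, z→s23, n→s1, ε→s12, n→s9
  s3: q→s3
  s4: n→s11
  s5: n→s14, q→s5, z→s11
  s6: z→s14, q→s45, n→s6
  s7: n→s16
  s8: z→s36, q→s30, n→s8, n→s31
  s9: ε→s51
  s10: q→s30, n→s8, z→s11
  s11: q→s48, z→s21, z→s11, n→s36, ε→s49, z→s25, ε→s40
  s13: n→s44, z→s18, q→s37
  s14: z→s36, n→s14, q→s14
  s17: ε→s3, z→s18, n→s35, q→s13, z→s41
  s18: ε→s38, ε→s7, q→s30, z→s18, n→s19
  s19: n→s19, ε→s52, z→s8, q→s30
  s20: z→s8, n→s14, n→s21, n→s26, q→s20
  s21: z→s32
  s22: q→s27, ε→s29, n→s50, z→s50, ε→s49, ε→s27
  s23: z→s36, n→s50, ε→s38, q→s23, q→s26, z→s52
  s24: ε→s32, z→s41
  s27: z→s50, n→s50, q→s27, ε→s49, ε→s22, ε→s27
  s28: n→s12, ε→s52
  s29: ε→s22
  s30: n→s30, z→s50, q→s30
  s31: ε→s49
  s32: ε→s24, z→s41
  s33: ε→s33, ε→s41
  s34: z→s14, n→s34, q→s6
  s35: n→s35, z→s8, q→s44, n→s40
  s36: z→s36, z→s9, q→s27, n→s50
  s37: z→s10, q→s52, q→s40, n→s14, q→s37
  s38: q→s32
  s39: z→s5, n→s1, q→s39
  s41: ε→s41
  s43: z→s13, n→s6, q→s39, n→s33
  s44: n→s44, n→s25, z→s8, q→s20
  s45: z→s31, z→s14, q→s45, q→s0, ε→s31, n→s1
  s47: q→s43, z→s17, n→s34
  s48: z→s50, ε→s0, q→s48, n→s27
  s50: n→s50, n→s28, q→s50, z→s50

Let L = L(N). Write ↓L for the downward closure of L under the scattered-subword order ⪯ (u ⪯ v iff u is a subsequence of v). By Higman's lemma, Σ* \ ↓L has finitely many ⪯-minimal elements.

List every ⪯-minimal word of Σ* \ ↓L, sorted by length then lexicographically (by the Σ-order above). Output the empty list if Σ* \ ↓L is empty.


Antichain: [zzqz, nzzn, qqnzn, qqzznn].

|Q|=53, |F|=26, |δ|=134 (25 ε).
min D↑ (26 st, q0=0, F={23}): 0:q→1,z→2,n→3 1:q→4,z→5,n→6 2:q→5,z→7,n→8 3:q→6,z→9,n→3 4:q→4,z→10,n→11 5:q→12,z→7,n→13 6:q→14,z→9,n→6 7:q→15,z→7,n→16 8:q→13,z→17,n→8 9:q→9,z→18,n→9 10:q→10,z→19,n→9 11:q→11,z→20,n→11 12:q→12,z→21,n→9 13:q→22,z→17,n→13 14:q→14,z→9,n→11 15:q→15,z→23,n→15 16:q→15,z→17,n→16 17:q→15,z→18,n→17 18:q→24,z→18,n→23 19:q→25,z→19,n→18 20:q→20,z→18,n→23 21:q→15,z→19,n→17 22:q→22,z→17,n→9 23:q→23,z→23,n→23 24:q→24,z→23,n→23 25:q→25,z→23,n→24.
'zzqz': N↓-sim [49, 40, 29, 15, 5] end={s12,s28,s41,s50,s52} rej; 4/4 deletions ∈↓L.
'nzzn': N↓-sim [49, 36, 21, 12, 4] end={s12,s28,s50,s52} rej; 4/4 del acc.
'qqnzn': run [49, 45, 37, 24, 17, 4] end={s12,s28,s50,s52} — reject; 5/5 deletions ∈↓L.
'qqzznn': N↓-sim [49, 45, 37, 30, 21, 11, 4] end={s12,s28,s50,s52} ∉↓L; 6/6 single-dels accept.
4 words, ⪯-incomp.


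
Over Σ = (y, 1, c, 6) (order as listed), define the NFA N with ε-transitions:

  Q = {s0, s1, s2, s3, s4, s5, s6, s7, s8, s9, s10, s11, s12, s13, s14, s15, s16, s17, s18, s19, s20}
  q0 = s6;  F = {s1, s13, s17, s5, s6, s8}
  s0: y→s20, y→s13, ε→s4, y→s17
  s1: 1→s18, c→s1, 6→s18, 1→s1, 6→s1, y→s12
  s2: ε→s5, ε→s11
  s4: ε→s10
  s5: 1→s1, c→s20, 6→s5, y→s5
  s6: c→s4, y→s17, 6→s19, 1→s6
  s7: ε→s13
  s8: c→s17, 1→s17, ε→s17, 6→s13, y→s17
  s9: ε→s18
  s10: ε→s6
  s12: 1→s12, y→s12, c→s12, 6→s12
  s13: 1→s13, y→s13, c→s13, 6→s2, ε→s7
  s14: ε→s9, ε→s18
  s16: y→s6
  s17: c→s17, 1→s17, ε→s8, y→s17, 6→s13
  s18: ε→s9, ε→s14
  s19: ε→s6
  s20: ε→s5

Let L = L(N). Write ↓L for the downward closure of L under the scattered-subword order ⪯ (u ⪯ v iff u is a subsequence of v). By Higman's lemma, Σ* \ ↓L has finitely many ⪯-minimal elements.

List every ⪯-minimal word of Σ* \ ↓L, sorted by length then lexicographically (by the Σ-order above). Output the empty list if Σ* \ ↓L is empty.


A = [y661y].

|Q|=21, |F|=6, |δ|=50 (16 ε).
min D↑ (6 st, q0=0, F={5}): 0:y→1,1→0,c→0,6→0 1:y→1,1→1,c→1,6→2 2:y→2,1→2,c→2,6→3 3:y→3,1→4,c→3,6→3 4:y→5,1→4,c→4,6→4 5:y→5,1→5,c→5,6→5 [Hopcroft].
'y661y': run [17, 13, 11, 9, 5, 1] end={s12} rej; 5/5 deletions ∈↓L.
1 obstructions.


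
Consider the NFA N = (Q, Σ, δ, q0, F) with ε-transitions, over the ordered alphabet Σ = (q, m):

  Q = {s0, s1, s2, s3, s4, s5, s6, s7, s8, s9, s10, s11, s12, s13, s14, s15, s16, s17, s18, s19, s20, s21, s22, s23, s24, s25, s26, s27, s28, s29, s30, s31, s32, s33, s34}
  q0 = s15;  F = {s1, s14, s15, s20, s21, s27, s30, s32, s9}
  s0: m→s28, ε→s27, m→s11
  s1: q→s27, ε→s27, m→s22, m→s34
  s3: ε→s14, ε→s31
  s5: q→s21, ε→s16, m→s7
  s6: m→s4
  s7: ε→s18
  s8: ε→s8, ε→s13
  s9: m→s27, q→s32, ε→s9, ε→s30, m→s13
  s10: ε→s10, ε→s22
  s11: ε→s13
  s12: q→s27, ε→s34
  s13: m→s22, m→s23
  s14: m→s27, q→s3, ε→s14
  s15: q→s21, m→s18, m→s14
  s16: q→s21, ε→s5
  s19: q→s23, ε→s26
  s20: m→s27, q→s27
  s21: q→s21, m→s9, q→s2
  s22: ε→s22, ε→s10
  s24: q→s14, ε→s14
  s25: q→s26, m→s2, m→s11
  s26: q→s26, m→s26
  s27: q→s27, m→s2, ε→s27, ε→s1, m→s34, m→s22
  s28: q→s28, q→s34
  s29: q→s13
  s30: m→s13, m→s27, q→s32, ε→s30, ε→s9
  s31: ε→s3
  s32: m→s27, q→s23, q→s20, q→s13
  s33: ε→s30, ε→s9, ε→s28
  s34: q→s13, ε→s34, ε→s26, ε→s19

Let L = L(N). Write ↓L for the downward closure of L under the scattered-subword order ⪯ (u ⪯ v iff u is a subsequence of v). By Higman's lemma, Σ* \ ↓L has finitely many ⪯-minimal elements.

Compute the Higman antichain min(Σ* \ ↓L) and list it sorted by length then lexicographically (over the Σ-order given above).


A = [mmm, qmqqqm].

|Q|=35, |F|=9, |δ|=78 (31 ε).
min D↑ (8 st, q0=0, F={6}): 0:q→1,m→2 1:q→1,m→3 2:q→2,m→4 3:q→5,m→4 4:q→4,m→6 5:q→7,m→4 6:q→6,m→6 7:q→4,m→4.
'mmm': N↓-sim [20, 18, 10, 8] end={s10,s13,s19,s2,s22,s23,s26,s34} ∉↓L; 3/3 deletions ∈↓L.
'qmqqqm': |S_i|=[20, 18, 14, 12, 11, 10, 8] end={s10,s13,s19,s2,s22,s23,s26,s34} rej; 6/6 del acc.
2 minimals (antichain).


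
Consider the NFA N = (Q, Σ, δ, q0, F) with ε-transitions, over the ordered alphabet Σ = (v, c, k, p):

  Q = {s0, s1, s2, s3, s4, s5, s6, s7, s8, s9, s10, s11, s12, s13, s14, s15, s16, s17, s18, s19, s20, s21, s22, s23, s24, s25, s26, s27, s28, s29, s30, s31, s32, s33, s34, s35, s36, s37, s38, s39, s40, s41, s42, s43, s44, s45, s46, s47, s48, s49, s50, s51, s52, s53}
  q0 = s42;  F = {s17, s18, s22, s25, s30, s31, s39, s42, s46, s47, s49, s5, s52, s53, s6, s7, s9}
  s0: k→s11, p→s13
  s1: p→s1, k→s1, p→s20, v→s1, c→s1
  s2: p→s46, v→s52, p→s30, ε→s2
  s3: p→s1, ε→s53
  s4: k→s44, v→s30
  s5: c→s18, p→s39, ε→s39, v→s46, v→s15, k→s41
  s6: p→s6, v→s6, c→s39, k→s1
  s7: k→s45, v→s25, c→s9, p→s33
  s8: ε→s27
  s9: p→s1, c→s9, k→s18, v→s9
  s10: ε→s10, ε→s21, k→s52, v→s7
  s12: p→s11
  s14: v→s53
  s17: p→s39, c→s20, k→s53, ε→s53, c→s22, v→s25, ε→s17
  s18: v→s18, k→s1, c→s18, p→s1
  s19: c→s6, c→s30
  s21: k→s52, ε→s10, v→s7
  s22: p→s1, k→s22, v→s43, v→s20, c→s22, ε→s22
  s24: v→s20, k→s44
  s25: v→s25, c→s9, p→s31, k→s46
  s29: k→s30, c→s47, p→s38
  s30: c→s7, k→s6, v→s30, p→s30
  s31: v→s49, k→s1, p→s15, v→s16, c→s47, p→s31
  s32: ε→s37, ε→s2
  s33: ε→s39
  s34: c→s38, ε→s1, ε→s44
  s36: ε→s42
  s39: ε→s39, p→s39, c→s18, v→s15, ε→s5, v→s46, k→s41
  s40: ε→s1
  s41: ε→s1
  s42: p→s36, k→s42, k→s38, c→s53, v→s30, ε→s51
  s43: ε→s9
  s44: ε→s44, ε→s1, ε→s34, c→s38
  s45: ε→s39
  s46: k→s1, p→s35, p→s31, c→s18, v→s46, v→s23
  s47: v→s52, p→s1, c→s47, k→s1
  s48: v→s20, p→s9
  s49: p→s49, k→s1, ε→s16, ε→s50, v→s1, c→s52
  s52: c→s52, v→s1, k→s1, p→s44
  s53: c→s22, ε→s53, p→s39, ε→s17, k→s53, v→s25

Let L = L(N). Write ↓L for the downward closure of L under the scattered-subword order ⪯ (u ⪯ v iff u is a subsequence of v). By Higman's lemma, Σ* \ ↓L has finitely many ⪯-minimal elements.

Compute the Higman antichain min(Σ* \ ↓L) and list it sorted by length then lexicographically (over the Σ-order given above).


|Q|=54, |F|=17, |δ|=137 (30 ε).
min D↑ (16 st, q0=0, F={9}): 0:v→1,c→2,k→0,p→0 1:v→1,c→3,k→4,p→1 2:v→5,c→6,k→2,p→7 3:v→5,c→8,k→7,p→7 4:v→4,c→7,k→9,p→4 5:v→5,c→8,k→10,p→11 6:v→8,c→6,k→6,p→9 7:v→10,c→12,k→9,p→7 8:v→8,c→8,k→12,p→9 9:v→9,c→9,k→9,p→9 10:v→10,c→12,k→9,p→11 11:v→13,c→14,k→9,p→11 12:v→12,c→12,k→9,p→9 13:v→9,c→15,k→9,p→13 14:v→15,c→14,k→9,p→9 15:v→9,c→15,k→9,p→9.
'vkk': |S_i|=[33, 27, 21, 3] end={s1,s20,s41} rej; 3/3 del acc.
'ccp': N↓-sim [33, 28, 11, 5] end={s1,s20,s34,s38,s44} ∉↓L; 3/3 deletions ∈↓L.
'cpk': run [33, 28, 20, 3] end={s1,s20,s41} ∉↓L; 3/3 del acc.
'cvpvv': |S_i|=[33, 28, 19, 13, 9, 2] end={s1,s20} rej; 5/5 del acc.
4 minimals (antichain).

A = [vkk, ccp, cpk, cvpvv].


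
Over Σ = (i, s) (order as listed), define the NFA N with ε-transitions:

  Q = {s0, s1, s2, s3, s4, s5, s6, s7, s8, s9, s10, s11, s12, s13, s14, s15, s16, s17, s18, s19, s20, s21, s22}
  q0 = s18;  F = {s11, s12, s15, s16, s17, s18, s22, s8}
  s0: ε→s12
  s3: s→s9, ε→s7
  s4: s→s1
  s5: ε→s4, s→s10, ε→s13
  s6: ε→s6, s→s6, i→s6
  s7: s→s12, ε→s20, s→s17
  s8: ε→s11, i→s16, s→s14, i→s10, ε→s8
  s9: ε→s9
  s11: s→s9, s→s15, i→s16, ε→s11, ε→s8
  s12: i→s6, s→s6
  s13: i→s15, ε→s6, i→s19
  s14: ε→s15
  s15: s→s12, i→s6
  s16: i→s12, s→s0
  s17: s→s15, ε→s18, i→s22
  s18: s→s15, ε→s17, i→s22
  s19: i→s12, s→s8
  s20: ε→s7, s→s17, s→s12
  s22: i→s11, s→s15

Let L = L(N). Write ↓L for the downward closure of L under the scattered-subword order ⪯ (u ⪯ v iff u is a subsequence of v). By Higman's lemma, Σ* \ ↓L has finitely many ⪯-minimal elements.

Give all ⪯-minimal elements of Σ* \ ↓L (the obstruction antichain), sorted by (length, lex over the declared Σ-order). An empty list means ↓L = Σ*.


|Q|=23, |F|=8, |δ|=47 (16 ε).
min D↑ (7 st, q0=0, F={4}): 0:i→1,s→2 1:i→3,s→2 2:i→4,s→5 3:i→6,s→2 4:i→4,s→4 5:i→4,s→4 6:i→5,s→5.
'si': N↓-sim [13, 6, 1] end={s6} ∉↓L; 2/2 del acc.
'sss': |S_i|=[13, 6, 2, 1] end={s6} ∉↓L; 3/3 del acc.
'iiiii': run [13, 11, 10, 5, 2, 1] end={s6} — reject; 5/5 deletions ∈↓L.
'iiiis': N↓-sim [13, 11, 10, 5, 2, 1] end={s6} rej; 5/5 single-dels accept.
'iiiss': N↓-sim [13, 11, 10, 5, 3, 1] end={s6} rej; 5/5 del acc.
5 obstructions.

A = [si, sss, iiiii, iiiis, iiiss].


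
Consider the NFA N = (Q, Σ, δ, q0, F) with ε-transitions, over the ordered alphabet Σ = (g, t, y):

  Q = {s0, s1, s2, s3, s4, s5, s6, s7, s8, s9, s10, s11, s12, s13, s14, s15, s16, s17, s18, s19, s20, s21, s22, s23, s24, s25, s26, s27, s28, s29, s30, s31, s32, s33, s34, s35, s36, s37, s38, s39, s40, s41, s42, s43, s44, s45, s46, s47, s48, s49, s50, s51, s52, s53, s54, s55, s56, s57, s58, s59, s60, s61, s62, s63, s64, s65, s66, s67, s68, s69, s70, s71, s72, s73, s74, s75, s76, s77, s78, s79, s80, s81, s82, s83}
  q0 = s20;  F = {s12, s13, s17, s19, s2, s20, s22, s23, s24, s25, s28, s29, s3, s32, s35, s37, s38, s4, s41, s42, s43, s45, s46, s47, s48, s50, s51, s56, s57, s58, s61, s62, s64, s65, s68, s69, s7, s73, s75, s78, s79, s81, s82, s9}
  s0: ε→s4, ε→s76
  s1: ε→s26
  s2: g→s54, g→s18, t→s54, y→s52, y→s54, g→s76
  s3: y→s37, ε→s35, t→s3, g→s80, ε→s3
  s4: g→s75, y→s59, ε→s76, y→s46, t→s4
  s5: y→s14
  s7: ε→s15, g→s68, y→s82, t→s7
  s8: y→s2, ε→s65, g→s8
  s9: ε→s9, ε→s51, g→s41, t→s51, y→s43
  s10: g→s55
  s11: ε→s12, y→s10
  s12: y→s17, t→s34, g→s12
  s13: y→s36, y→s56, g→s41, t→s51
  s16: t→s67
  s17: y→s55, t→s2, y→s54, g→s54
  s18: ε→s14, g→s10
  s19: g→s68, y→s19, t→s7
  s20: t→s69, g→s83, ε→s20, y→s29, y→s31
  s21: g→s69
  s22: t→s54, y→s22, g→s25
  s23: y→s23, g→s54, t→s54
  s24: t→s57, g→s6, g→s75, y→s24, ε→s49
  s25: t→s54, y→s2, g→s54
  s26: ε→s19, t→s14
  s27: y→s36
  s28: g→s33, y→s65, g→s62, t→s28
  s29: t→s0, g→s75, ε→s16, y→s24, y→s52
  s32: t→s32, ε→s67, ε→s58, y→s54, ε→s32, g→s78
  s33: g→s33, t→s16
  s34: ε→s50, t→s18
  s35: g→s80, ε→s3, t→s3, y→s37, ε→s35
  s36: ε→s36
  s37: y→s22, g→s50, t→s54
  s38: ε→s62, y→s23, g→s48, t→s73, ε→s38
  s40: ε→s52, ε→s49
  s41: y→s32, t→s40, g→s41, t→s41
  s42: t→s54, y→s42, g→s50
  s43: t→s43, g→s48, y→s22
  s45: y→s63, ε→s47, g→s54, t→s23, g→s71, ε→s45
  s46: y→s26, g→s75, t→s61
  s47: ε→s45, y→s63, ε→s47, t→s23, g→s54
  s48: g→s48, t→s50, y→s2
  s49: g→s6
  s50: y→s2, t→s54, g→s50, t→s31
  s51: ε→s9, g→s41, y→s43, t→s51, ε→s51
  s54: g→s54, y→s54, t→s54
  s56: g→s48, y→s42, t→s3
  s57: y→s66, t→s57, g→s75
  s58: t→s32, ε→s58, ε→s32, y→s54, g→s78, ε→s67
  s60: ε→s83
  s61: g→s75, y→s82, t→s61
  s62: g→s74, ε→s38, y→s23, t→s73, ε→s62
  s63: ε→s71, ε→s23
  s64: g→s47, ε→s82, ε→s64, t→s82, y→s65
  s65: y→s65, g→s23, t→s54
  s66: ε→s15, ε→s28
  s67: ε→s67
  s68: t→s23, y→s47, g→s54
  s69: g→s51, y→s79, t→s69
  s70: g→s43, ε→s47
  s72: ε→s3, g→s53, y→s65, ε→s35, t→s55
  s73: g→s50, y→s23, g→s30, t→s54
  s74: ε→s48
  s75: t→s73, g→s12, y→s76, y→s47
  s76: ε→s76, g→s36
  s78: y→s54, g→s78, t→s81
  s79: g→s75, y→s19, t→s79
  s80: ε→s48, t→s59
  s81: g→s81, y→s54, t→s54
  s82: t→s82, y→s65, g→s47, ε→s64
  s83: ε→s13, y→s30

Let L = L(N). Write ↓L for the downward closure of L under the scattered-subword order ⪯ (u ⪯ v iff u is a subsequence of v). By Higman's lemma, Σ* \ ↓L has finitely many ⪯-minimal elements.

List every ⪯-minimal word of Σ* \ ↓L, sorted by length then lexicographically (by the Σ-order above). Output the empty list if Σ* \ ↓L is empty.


Antichain: [ggyy, gyyt, ygtt, ygyg, tyygg, yytyyt].

|Q|=84, |F|=44, |δ|=225 (54 ε).
min D↑ (39 st, q0=0, F={23}): 0:g→1,t→2,y→3 1:g→4,t→5,y→6 2:g→5,t→2,y→7 3:g→8,t→9,y→10 4:g→4,t→4,y→11 5:g→4,t→5,y→12 6:g→13,t→14,y→15 7:g→8,t→7,y→16 8:g→17,t→18,y→19 9:g→8,t→9,y→20 10:g→8,t→21,y→10 11:g→22,t→11,y→23 12:g→13,t→12,y→24 13:g→13,t→25,y→26 14:g→13,t→14,y→27 15:g→25,t→23,y→15 16:g→28,t→29,y→16 17:g→17,t→25,y→30 18:g→25,t→23,y→31 19:g→23,t→31,y→31 20:g→8,t→32,y→16 21:g→8,t→21,y→33 22:g→22,t→34,y→23 23:g→23,t→23,y→23 24:g→35,t→23,y→24 25:g→25,t→23,y→26 26:g→23,t→23,y→23 27:g→25,t→23,y→24 28:g→23,t→31,y→19 29:g→28,t→29,y→36 30:g→23,t→26,y→23 31:g→23,t→23,y→31 32:g→8,t→32,y→36 33:g→37,t→33,y→38 34:g→34,t→23,y→23 35:g→23,t→23,y→26 36:g→19,t→36,y→38 37:g→13,t→18,y→31 38:g→31,t→23,y→38 (ε-aug+det+¬).
'ggyy': |S_i|=[71, 52, 32, 15, 3] end={s52,s54,s55} rej; 4/4 single-dels accept.
'gyyt': N↓-sim [71, 52, 34, 18, 2] end={s31,s54} ∉↓L; 4/4 del acc.
'ygtt': |S_i|=[71, 63, 36, 19, 7] end={s10,s14,s18,s31,s54,s55,s67} — reject; 4/4 del acc.
'ygyg': N↓-sim [71, 63, 36, 15, 8] end={s10,s14,s18,s36,s54,s55,s71,s76} — reject; 4/4 single-dels accept.
'tyygg': N↓-sim [71, 64, 51, 25, 16, 8] end={s10,s14,s18,s36,s54,s55,s71,s76} rej; 5/5 del acc.
'yytyyt': run [71, 63, 50, 39, 32, 13, 1] end={s54} ∉↓L; 6/6 single-dels accept.
6 minimals (antichain).
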